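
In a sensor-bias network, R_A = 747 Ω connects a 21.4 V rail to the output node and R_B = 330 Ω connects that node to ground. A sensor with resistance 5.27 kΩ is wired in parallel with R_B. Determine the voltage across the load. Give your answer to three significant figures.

V_out ≈ 6.28 V

The load sits in parallel with R_B: R_B‖R_L = (330 × 5270) / (330 + 5270) = 310.6 Ω.
V_out = 21.4 × 310.6 / (747 + 310.6) = 21.4 × 310.6/1058 = 6.28 V.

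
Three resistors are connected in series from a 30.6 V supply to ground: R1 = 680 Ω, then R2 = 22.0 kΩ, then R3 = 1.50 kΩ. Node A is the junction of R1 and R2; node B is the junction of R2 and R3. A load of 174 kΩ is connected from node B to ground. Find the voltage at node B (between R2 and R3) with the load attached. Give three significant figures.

At node B, R3 is in parallel with the load: R3‖R_L = 1487 Ω.
Below node A the resistance is R2 + (R3‖R_L) = 23490 Ω, so V_A = 30.6 × 23490/24170 = 29.74 V.
Then V_B = V_A × (R3‖R_L)/(R2 + R3‖R_L) = 29.74 × 1487/23490 = 1.88 V.

V ≈ 1.88 V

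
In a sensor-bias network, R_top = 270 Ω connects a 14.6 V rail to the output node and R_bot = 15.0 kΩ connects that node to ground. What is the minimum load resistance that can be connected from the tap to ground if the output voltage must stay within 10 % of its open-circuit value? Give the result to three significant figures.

R_L(min) ≈ 2.39 kΩ

Output resistance R_th = R_top‖R_bot = (270 × 15000)/15270 = 265.2 Ω.
The fractional drop is R_th/(R_th + R_L); requiring this ≤ 0.100 gives R_L ≥ R_th(1/0.100 − 1) = 265.2 × 9.000 = 2.39 kΩ.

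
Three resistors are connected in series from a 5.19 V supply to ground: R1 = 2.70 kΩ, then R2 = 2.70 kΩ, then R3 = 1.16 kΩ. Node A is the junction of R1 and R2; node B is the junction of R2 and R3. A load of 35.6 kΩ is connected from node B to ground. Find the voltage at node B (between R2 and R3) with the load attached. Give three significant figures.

V ≈ 0.894 V

At node B, R3 is in parallel with the load: R3‖R_L = 1.123 kΩ.
Below node A the resistance is R2 + (R3‖R_L) = 3.823 kΩ, so V_A = 5.19 × 3.823/6.523 = 3.042 V.
Then V_B = V_A × (R3‖R_L)/(R2 + R3‖R_L) = 3.042 × 1.123/3.823 = 0.894 V.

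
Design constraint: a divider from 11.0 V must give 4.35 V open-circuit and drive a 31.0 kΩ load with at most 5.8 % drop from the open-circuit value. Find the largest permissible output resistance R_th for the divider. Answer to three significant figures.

R_th ≤ 1.91 kΩ

Loading drop = R_th/(R_th + R_L) ≤ 0.0580, so R_th ≤ R_L · ε/(1−ε) = 31.0 kΩ × 0.0580/0.9420 = 1.91 kΩ.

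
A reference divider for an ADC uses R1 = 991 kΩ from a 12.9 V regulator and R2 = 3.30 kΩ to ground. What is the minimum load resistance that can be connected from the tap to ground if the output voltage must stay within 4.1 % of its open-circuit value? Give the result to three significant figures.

Output resistance R_th = R1‖R2 = (991 × 3.30)/994.3 = 3.289 kΩ.
The fractional drop is R_th/(R_th + R_L); requiring this ≤ 0.0410 gives R_L ≥ R_th(1/0.0410 − 1) = 3.289 × 23.39 = 76.9 kΩ.

R_L(min) ≈ 76.9 kΩ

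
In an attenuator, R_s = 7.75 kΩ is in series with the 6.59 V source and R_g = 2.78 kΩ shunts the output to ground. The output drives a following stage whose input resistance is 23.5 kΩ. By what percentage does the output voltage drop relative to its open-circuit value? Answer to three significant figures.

The divider's output (Thévenin) resistance is R_s‖R_g = 2.046 kΩ.
Fractional drop under load = R_th/(R_th + R_L) = 2.046 / (2.046 + 23.5) = 0.08009.
So the output falls by 8.01 %.

8.01 %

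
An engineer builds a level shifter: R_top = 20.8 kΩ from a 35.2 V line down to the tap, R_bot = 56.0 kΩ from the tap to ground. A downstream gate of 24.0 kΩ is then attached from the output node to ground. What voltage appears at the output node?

V_out ≈ 15.7 V

The load sits in parallel with R_bot: R_bot‖R_L = (56.0 × 24.0) / (56.0 + 24.0) = 16.80 kΩ.
V_out = 35.2 × 16.80 / (20.8 + 16.80) = 35.2 × 16.80/37.60 = 15.7 V.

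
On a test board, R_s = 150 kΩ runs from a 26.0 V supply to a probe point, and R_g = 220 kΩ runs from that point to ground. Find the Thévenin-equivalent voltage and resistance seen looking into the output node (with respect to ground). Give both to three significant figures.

V_th = 15.5 V, R_th = 89.2 kΩ

V_th is the open-circuit tap voltage: 26.0 × 220/(150 + 220) = 15.5 V.
With the supply zeroed, R_s and R_g appear in parallel from the tap: R_th = R_s‖R_g = (150 × 220)/370.0 = 89.2 kΩ.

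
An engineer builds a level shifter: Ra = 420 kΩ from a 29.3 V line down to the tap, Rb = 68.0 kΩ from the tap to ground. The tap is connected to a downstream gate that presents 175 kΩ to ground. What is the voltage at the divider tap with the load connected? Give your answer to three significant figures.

The load sits in parallel with Rb: Rb‖R_L = (68.0 × 175) / (68.0 + 175) = 48.97 kΩ.
V_out = 29.3 × 48.97 / (420 + 48.97) = 29.3 × 48.97/469.0 = 3.06 V.
(Unloaded it would have been 4.08 V.)

V_out ≈ 3.06 V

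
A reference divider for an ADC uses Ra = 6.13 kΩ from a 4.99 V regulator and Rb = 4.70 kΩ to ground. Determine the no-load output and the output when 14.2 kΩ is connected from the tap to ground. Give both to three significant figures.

Unloaded: 2.17 V; loaded: 1.82 V

Open-circuit: V = 4.99 × 4.70/(6.13 + 4.70) = 2.17 V.
With the load, Rb becomes Rb‖R_L = 3.531 kΩ, so V = 4.99 × 3.531/9.661 = 1.82 V.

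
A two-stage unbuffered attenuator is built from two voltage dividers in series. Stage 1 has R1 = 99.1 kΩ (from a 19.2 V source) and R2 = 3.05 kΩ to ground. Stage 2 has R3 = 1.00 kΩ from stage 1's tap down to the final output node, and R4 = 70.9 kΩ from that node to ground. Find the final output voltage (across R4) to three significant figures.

V_out ≈ 0.543 V

Stage 2 presents R3+R4 = 71.90 kΩ as a load on stage 1's tap.
Stage 1's lower leg becomes R2‖(R3+R4) = 2.926 kΩ, so V_mid = 19.2 × 2.926/102.0 = 0.5506 V.
Stage 2 is itself unloaded: V_out = V_mid × R4/(R3+R4) = 0.5506 × 70.9/71.90 = 0.543 V.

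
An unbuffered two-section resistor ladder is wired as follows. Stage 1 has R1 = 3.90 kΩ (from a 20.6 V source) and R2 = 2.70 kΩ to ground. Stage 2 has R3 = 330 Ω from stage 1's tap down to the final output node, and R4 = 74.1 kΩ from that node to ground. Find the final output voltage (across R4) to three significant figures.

Stage 2 presents R3+R4 = 74430 Ω as a load on stage 1's tap.
Stage 1's lower leg becomes R2‖(R3+R4) = 2605 Ω, so V_mid = 20.6 × 2605/6505 = 8.250 V.
Stage 2 is itself unloaded: V_out = V_mid × R4/(R3+R4) = 8.250 × 74100/74430 = 8.21 V.

V_out ≈ 8.21 V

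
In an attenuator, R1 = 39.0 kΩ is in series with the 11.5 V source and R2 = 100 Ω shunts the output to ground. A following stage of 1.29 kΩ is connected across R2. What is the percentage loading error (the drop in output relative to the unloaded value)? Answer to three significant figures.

The divider's output (Thévenin) resistance is R1‖R2 = 99.74 Ω.
Fractional drop under load = R_th/(R_th + R_L) = 99.74 / (99.74 + 1290) = 0.07177.
So the output falls by 7.18 %.

7.18 %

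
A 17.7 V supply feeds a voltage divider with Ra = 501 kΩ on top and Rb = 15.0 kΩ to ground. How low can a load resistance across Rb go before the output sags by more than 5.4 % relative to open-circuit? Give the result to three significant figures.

R_L(min) ≈ 255 kΩ

Output resistance R_th = Ra‖Rb = (501 × 15.0)/516.0 = 14.56 kΩ.
The fractional drop is R_th/(R_th + R_L); requiring this ≤ 0.0540 gives R_L ≥ R_th(1/0.0540 − 1) = 14.56 × 17.52 = 255 kΩ.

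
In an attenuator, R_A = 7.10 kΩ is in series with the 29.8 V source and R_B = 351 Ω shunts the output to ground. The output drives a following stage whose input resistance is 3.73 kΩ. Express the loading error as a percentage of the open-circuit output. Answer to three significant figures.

The divider's output (Thévenin) resistance is R_A‖R_B = 334.5 Ω.
Fractional drop under load = R_th/(R_th + R_L) = 334.5 / (334.5 + 3730) = 0.08229.
So the output falls by 8.23 %.

8.23 %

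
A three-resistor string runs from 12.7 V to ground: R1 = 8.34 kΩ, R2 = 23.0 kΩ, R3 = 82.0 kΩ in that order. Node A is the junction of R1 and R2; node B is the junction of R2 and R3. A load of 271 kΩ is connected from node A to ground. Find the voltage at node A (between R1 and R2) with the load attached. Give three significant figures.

V ≈ 11.4 V

Below node A the series string R2+R3 = 105.0 kΩ sits in parallel with the 271 kΩ load: 75.68 kΩ.
V_A = 12.7 × 75.68/(8.34 + 75.68) = 11.4 V.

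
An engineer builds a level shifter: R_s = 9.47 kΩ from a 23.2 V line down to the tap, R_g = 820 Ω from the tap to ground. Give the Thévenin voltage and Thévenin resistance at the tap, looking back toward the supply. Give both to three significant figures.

V_th = 1.85 V, R_th = 755 Ω

V_th is the open-circuit tap voltage: 23.2 × 820/(9470 + 820) = 1.85 V.
With the supply zeroed, R_s and R_g appear in parallel from the tap: R_th = R_s‖R_g = (9470 × 820)/10290 = 755 Ω.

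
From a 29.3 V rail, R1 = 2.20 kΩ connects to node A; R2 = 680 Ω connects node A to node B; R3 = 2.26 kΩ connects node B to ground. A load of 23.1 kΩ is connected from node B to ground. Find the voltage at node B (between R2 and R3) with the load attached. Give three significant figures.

V ≈ 12.2 V

At node B, R3 is in parallel with the load: R3‖R_L = 2059 Ω.
Below node A the resistance is R2 + (R3‖R_L) = 2739 Ω, so V_A = 29.3 × 2739/4939 = 16.25 V.
Then V_B = V_A × (R3‖R_L)/(R2 + R3‖R_L) = 16.25 × 2059/2739 = 12.2 V.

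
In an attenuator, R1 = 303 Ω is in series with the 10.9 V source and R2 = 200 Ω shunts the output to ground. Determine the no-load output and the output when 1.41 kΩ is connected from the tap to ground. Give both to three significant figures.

Unloaded: 4.33 V; loaded: 3.99 V

Open-circuit: V = 10.9 × 200/(303 + 200) = 4.33 V.
With the load, R2 becomes R2‖R_L = 175.2 Ω, so V = 10.9 × 175.2/478.2 = 3.99 V.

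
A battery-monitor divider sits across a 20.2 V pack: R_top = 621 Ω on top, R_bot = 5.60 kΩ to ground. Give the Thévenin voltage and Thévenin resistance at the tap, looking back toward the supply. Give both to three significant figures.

V_th = 18.2 V, R_th = 559 Ω

V_th is the open-circuit tap voltage: 20.2 × 5600/(621 + 5600) = 18.2 V.
With the supply zeroed, R_top and R_bot appear in parallel from the tap: R_th = R_top‖R_bot = (621 × 5600)/6221 = 559 Ω.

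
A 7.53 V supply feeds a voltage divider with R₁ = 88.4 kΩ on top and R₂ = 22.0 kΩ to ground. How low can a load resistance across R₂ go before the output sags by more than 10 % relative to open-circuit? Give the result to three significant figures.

R_L(min) ≈ 159 kΩ

Output resistance R_th = R₁‖R₂ = (88.4 × 22.0)/110.4 = 17.62 kΩ.
The fractional drop is R_th/(R_th + R_L); requiring this ≤ 0.100 gives R_L ≥ R_th(1/0.100 − 1) = 17.62 × 9.000 = 159 kΩ.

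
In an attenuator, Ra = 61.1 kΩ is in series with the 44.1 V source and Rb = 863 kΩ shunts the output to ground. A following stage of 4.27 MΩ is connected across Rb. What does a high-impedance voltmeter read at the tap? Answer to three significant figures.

The load sits in parallel with Rb: Rb‖R_L = (863 × 4270) / (863 + 4270) = 717.9 kΩ.
V_out = 44.1 × 717.9 / (61.1 + 717.9) = 44.1 × 717.9/779.0 = 40.6 V.

V_out ≈ 40.6 V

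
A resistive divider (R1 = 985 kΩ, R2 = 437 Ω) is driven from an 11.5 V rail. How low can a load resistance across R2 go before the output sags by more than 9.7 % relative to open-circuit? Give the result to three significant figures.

Output resistance R_th = R1‖R2 = (985000 × 437)/985400 = 436.8 Ω.
The fractional drop is R_th/(R_th + R_L); requiring this ≤ 0.0970 gives R_L ≥ R_th(1/0.0970 − 1) = 436.8 × 9.309 = 4.07 kΩ.

R_L(min) ≈ 4.07 kΩ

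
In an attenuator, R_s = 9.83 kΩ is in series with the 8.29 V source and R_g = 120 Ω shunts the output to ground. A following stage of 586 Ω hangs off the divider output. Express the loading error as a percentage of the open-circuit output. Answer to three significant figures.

Unloaded V = 8.29 × 120/9950 = 0.09998 V.
Loaded: R_g‖R_L = 99.60 Ω, giving V = 8.29 × 99.60/9930 = 0.08316 V.
Drop = (0.09998 − 0.08316) / 0.09998 = 16.8 %.

16.8 %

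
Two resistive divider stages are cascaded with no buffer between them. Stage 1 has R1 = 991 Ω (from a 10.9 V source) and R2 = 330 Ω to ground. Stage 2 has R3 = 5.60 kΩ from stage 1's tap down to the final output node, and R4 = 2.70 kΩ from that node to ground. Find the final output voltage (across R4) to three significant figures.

V_out ≈ 0.860 V

Stage 2 presents R3+R4 = 8300 Ω as a load on stage 1's tap.
Stage 1's lower leg becomes R2‖(R3+R4) = 317.4 Ω, so V_mid = 10.9 × 317.4/1308 = 2.644 V.
Stage 2 is itself unloaded: V_out = V_mid × R4/(R3+R4) = 2.644 × 2700/8300 = 0.860 V.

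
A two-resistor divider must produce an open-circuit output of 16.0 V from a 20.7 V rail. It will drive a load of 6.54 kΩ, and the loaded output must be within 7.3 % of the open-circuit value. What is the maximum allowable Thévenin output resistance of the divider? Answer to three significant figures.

Loading drop = R_th/(R_th + R_L) ≤ 0.0730, so R_th ≤ R_L · ε/(1−ε) = 6.54 kΩ × 0.0730/0.9270 = 515 Ω.
(Any R1, R2 with R2/(R1+R2) = 0.773 and R1‖R2 ≤ 515 Ω will meet the spec.)

R_th ≤ 515 Ω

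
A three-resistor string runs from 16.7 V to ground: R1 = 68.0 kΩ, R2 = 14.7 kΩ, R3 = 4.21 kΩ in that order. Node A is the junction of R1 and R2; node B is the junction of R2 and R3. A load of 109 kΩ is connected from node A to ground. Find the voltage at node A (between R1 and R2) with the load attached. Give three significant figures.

V ≈ 3.20 V

Below node A the series string R2+R3 = 18.91 kΩ sits in parallel with the 109 kΩ load: 16.11 kΩ.
V_A = 16.7 × 16.11/(68.0 + 16.11) = 3.20 V.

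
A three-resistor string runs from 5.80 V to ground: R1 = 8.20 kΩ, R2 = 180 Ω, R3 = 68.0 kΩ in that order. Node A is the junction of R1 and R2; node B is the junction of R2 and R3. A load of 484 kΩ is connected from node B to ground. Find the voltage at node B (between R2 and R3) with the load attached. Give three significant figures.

V ≈ 5.09 V

At node B, R3 is in parallel with the load: R3‖R_L = 59620 Ω.
Below node A the resistance is R2 + (R3‖R_L) = 59800 Ω, so V_A = 5.80 × 59800/68000 = 5.101 V.
Then V_B = V_A × (R3‖R_L)/(R2 + R3‖R_L) = 5.101 × 59620/59800 = 5.09 V.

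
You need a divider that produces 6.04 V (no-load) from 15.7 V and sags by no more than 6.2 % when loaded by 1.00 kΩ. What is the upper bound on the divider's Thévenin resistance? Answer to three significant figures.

R_th ≤ 66.1 Ω

Loading drop = R_th/(R_th + R_L) ≤ 0.0620, so R_th ≤ R_L · ε/(1−ε) = 1.00 kΩ × 0.0620/0.9380 = 66.1 Ω.
(Any R1, R2 with R2/(R1+R2) = 0.385 and R1‖R2 ≤ 66.1 Ω will meet the spec.)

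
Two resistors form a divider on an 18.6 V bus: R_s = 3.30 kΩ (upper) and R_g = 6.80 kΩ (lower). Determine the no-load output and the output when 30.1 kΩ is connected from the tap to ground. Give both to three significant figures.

Unloaded: 12.5 V; loaded: 11.7 V

Open-circuit: V = 18.6 × 6.80/(3.30 + 6.80) = 12.5 V.
With the load, R_g becomes R_g‖R_L = 5.547 kΩ, so V = 18.6 × 5.547/8.847 = 11.7 V.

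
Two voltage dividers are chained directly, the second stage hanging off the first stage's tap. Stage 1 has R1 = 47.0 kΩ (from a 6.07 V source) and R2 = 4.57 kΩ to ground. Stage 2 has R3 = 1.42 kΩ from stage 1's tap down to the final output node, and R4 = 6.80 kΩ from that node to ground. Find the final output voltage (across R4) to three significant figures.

V_out ≈ 0.295 V

Stage 2 presents R3+R4 = 8.220 kΩ as a load on stage 1's tap.
Stage 1's lower leg becomes R2‖(R3+R4) = 2.937 kΩ, so V_mid = 6.07 × 2.937/49.94 = 0.3570 V.
Stage 2 is itself unloaded: V_out = V_mid × R4/(R3+R4) = 0.3570 × 6.80/8.220 = 0.295 V.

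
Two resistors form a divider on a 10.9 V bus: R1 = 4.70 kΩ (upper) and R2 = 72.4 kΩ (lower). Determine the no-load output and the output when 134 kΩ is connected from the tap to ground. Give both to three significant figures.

Open-circuit: V = 10.9 × 72.4/(4.70 + 72.4) = 10.2 V.
With the load, R2 becomes R2‖R_L = 47.00 kΩ, so V = 10.9 × 47.00/51.70 = 9.91 V.

Unloaded: 10.2 V; loaded: 9.91 V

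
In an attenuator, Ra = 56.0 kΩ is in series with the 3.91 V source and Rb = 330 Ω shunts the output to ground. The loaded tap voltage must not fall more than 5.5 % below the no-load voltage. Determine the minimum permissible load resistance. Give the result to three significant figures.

R_L(min) ≈ 5.64 kΩ

Output resistance R_th = Ra‖Rb = (56000 × 330)/56330 = 328.1 Ω.
The fractional drop is R_th/(R_th + R_L); requiring this ≤ 0.0550 gives R_L ≥ R_th(1/0.0550 − 1) = 328.1 × 17.18 = 5.64 kΩ.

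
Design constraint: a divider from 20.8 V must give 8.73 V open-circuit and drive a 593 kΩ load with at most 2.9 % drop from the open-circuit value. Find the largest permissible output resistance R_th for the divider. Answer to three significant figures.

Loading drop = R_th/(R_th + R_L) ≤ 0.0290, so R_th ≤ R_L · ε/(1−ε) = 593 kΩ × 0.0290/0.9710 = 17.7 kΩ.
(Any R1, R2 with R2/(R1+R2) = 0.420 and R1‖R2 ≤ 17.7 kΩ will meet the spec.)

R_th ≤ 17.7 kΩ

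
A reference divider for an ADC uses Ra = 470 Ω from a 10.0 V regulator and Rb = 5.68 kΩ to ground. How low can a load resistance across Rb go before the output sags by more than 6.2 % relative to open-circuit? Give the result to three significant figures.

R_L(min) ≈ 6.57 kΩ

Output resistance R_th = Ra‖Rb = (470 × 5680)/6150 = 434.1 Ω.
The fractional drop is R_th/(R_th + R_L); requiring this ≤ 0.0620 gives R_L ≥ R_th(1/0.0620 − 1) = 434.1 × 15.13 = 6.57 kΩ.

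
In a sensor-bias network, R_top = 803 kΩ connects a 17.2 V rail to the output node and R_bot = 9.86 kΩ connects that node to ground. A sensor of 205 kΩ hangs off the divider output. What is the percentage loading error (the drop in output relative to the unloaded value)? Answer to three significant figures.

The divider's output (Thévenin) resistance is R_top‖R_bot = 9.740 kΩ.
Fractional drop under load = R_th/(R_th + R_L) = 9.740 / (9.740 + 205) = 0.04536.
So the output falls by 4.54 %.

4.54 %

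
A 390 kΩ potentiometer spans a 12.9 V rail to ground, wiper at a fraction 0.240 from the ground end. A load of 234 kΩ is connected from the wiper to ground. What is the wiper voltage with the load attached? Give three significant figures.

V ≈ 2.37 V

The wiper splits the pot into (1−α)R = 296.4 kΩ above and αR = 93.60 kΩ below.
Lower section ‖ load = 66.86 kΩ.
V_wiper = 12.9 × 66.86/(296.4 + 66.86) = 2.37 V.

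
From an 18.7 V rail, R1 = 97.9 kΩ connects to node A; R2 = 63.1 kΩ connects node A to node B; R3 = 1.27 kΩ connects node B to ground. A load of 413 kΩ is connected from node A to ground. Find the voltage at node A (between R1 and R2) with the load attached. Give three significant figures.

Below node A the series string R2+R3 = 64.37 kΩ sits in parallel with the 413 kΩ load: 55.69 kΩ.
V_A = 18.7 × 55.69/(97.9 + 55.69) = 6.78 V.

V ≈ 6.78 V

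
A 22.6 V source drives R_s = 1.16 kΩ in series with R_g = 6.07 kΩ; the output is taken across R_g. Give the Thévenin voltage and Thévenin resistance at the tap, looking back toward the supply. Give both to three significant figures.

V_th is the open-circuit tap voltage: 22.6 × 6.07/(1.16 + 6.07) = 19.0 V.
With the supply zeroed, R_s and R_g appear in parallel from the tap: R_th = R_s‖R_g = (1.16 × 6.07)/7.230 = 974 Ω.

V_th = 19.0 V, R_th = 974 Ω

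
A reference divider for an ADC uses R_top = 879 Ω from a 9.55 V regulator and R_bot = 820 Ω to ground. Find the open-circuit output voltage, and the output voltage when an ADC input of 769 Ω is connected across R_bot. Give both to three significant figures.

Unloaded: 4.61 V; loaded: 2.97 V

Open-circuit: V = 9.55 × 820/(879 + 820) = 4.61 V.
With the load, R_bot becomes R_bot‖R_L = 396.8 Ω, so V = 9.55 × 396.8/1276 = 2.97 V.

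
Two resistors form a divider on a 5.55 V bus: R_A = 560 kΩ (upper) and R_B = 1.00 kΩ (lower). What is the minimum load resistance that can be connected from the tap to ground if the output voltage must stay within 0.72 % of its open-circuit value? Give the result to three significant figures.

Output resistance R_th = R_A‖R_B = (560000 × 1000)/561000 = 998.2 Ω.
The fractional drop is R_th/(R_th + R_L); requiring this ≤ 0.00720 gives R_L ≥ R_th(1/0.00720 − 1) = 998.2 × 137.9 = 138 kΩ.

R_L(min) ≈ 138 kΩ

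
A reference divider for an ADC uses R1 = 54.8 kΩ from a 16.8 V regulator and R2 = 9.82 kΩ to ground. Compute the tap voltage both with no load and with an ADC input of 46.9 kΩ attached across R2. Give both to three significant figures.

Unloaded: 2.55 V; loaded: 2.17 V

Open-circuit: V = 16.8 × 9.82/(54.8 + 9.82) = 2.55 V.
With the load, R2 becomes R2‖R_L = 8.120 kΩ, so V = 16.8 × 8.120/62.92 = 2.17 V.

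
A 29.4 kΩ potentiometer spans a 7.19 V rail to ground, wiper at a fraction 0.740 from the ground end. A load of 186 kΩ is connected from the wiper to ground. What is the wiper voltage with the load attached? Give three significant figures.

The wiper splits the pot into (1−α)R = 7.644 kΩ above and αR = 21.76 kΩ below.
Lower section ‖ load = 19.48 kΩ.
V_wiper = 7.19 × 19.48/(7.644 + 19.48) = 5.16 V.

V ≈ 5.16 V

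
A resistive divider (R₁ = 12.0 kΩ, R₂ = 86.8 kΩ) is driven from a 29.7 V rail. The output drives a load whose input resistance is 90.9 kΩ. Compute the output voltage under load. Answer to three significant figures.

V_out ≈ 23.4 V

The load sits in parallel with R₂: R₂‖R_L = (86.8 × 90.9) / (86.8 + 90.9) = 44.40 kΩ.
V_out = 29.7 × 44.40 / (12.0 + 44.40) = 29.7 × 44.40/56.40 = 23.4 V.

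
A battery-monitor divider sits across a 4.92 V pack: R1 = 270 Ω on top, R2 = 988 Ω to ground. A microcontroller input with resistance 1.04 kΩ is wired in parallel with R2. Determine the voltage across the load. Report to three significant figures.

V_out ≈ 3.21 V

The load sits in parallel with R2: R2‖R_L = (988 × 1040) / (988 + 1040) = 506.7 Ω.
V_out = 4.92 × 506.7 / (270 + 506.7) = 4.92 × 506.7/776.7 = 3.21 V.
(Unloaded it would have been 3.86 V.)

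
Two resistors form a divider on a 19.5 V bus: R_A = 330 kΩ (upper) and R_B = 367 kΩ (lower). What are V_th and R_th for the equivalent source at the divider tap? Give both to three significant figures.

V_th is the open-circuit tap voltage: 19.5 × 367/(330 + 367) = 10.3 V.
With the supply zeroed, R_A and R_B appear in parallel from the tap: R_th = R_A‖R_B = (330 × 367)/697.0 = 174 kΩ.

V_th = 10.3 V, R_th = 174 kΩ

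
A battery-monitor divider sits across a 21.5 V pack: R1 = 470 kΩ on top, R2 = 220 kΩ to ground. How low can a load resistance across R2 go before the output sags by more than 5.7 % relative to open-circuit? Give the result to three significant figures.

Output resistance R_th = R1‖R2 = (470 × 220)/690.0 = 149.9 kΩ.
The fractional drop is R_th/(R_th + R_L); requiring this ≤ 0.0570 gives R_L ≥ R_th(1/0.0570 − 1) = 149.9 × 16.54 = 2.48 MΩ.

R_L(min) ≈ 2.48 MΩ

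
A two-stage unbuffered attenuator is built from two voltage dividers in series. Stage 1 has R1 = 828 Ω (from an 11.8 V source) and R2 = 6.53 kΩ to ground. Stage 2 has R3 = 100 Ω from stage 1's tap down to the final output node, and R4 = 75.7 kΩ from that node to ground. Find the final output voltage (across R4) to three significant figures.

V_out ≈ 10.4 V

Stage 2 presents R3+R4 = 75800 Ω as a load on stage 1's tap.
Stage 1's lower leg becomes R2‖(R3+R4) = 6012 Ω, so V_mid = 11.8 × 6012/6840 = 10.37 V.
Stage 2 is itself unloaded: V_out = V_mid × R4/(R3+R4) = 10.37 × 75700/75800 = 10.4 V.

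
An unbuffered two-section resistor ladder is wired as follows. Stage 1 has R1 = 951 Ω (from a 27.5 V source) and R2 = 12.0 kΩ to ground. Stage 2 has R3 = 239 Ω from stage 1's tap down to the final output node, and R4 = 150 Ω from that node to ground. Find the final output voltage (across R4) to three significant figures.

Stage 2 presents R3+R4 = 389.0 Ω as a load on stage 1's tap.
Stage 1's lower leg becomes R2‖(R3+R4) = 376.8 Ω, so V_mid = 27.5 × 376.8/1328 = 7.804 V.
Stage 2 is itself unloaded: V_out = V_mid × R4/(R3+R4) = 7.804 × 150/389.0 = 3.01 V.

V_out ≈ 3.01 V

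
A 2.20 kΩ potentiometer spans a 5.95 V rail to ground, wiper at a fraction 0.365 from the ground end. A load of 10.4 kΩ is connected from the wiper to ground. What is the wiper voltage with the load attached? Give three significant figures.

The wiper splits the pot into (1−α)R = 1397 Ω above and αR = 803.0 Ω below.
Lower section ‖ load = 745.4 Ω.
V_wiper = 5.95 × 745.4/(1397 + 745.4) = 2.07 V.

V ≈ 2.07 V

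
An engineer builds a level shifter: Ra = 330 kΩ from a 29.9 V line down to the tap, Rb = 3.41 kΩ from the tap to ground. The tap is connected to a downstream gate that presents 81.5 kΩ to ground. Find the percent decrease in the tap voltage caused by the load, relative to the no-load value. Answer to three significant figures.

3.98 %

The divider's output (Thévenin) resistance is Ra‖Rb = 3.375 kΩ.
Fractional drop under load = R_th/(R_th + R_L) = 3.375 / (3.375 + 81.5) = 0.03977.
So the output falls by 3.98 %.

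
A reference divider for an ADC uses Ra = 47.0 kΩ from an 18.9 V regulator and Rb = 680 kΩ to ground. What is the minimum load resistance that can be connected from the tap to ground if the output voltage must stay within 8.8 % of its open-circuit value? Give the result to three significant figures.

R_L(min) ≈ 456 kΩ

Output resistance R_th = Ra‖Rb = (47.0 × 680)/727.0 = 43.96 kΩ.
The fractional drop is R_th/(R_th + R_L); requiring this ≤ 0.0880 gives R_L ≥ R_th(1/0.0880 − 1) = 43.96 × 10.36 = 456 kΩ.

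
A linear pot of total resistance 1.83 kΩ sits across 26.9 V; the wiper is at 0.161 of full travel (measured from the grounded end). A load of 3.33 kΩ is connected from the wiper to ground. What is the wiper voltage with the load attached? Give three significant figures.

V ≈ 4.03 V

The wiper splits the pot into (1−α)R = 1535 Ω above and αR = 294.6 Ω below.
Lower section ‖ load = 270.7 Ω.
V_wiper = 26.9 × 270.7/(1535 + 270.7) = 4.03 V.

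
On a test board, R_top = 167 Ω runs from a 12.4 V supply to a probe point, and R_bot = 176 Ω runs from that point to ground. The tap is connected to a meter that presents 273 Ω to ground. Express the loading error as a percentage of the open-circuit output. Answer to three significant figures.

23.9 %

Unloaded V = 12.4 × 176/343.0 = 6.363 V.
Loaded: R_bot‖R_L = 107.0 Ω, giving V = 12.4 × 107.0/274.0 = 4.843 V.
Drop = (6.363 − 4.843) / 6.363 = 23.9 %.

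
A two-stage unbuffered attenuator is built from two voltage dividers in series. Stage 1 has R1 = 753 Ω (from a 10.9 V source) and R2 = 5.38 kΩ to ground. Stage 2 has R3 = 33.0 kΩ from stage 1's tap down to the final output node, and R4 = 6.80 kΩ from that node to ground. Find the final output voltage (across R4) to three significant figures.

V_out ≈ 1.61 V

Stage 2 presents R3+R4 = 39800 Ω as a load on stage 1's tap.
Stage 1's lower leg becomes R2‖(R3+R4) = 4739 Ω, so V_mid = 10.9 × 4739/5492 = 9.406 V.
Stage 2 is itself unloaded: V_out = V_mid × R4/(R3+R4) = 9.406 × 6800/39800 = 1.61 V.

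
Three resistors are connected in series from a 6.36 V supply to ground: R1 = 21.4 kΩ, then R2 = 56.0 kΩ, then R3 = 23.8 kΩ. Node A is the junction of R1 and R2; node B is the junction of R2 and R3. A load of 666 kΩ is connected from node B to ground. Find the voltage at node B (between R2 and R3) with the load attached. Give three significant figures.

At node B, R3 is in parallel with the load: R3‖R_L = 22.98 kΩ.
Below node A the resistance is R2 + (R3‖R_L) = 78.98 kΩ, so V_A = 6.36 × 78.98/100.4 = 5.004 V.
Then V_B = V_A × (R3‖R_L)/(R2 + R3‖R_L) = 5.004 × 22.98/78.98 = 1.46 V.

V ≈ 1.46 V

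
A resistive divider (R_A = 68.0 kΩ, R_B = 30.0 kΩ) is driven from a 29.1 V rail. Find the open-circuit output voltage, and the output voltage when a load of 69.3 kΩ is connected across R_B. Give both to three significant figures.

Open-circuit: V = 29.1 × 30.0/(68.0 + 30.0) = 8.91 V.
With the load, R_B becomes R_B‖R_L = 20.94 kΩ, so V = 29.1 × 20.94/88.94 = 6.85 V.

Unloaded: 8.91 V; loaded: 6.85 V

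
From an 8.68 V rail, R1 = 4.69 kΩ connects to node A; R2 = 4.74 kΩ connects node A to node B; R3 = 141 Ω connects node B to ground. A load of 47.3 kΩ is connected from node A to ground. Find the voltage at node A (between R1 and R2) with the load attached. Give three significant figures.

V ≈ 4.21 V

Below node A the series string R2+R3 = 4881 Ω sits in parallel with the 47300 Ω load: 4424 Ω.
V_A = 8.68 × 4424/(4690 + 4424) = 4.21 V.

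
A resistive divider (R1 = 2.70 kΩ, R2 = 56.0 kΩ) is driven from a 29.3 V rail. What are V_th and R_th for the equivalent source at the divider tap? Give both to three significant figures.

V_th = 28.0 V, R_th = 2.58 kΩ

V_th is the open-circuit tap voltage: 29.3 × 56.0/(2.70 + 56.0) = 28.0 V.
With the supply zeroed, R1 and R2 appear in parallel from the tap: R_th = R1‖R2 = (2.70 × 56.0)/58.70 = 2.58 kΩ.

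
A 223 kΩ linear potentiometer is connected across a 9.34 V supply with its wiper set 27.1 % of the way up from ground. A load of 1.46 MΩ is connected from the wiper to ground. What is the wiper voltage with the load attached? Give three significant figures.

The wiper splits the pot into (1−α)R = 162.6 kΩ above and αR = 60.43 kΩ below.
Lower section ‖ load = 58.03 kΩ.
V_wiper = 9.34 × 58.03/(162.6 + 58.03) = 2.46 V.

V ≈ 2.46 V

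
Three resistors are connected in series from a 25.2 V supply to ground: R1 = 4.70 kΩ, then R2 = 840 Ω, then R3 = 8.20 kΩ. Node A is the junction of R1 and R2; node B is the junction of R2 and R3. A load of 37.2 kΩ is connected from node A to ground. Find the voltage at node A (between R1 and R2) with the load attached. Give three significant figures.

V ≈ 15.3 V

Below node A the series string R2+R3 = 9040 Ω sits in parallel with the 37200 Ω load: 7273 Ω.
V_A = 25.2 × 7273/(4700 + 7273) = 15.3 V.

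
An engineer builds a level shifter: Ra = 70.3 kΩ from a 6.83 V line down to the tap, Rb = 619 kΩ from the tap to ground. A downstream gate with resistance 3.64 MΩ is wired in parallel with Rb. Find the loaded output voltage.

V_out ≈ 6.03 V

The load sits in parallel with Rb: Rb‖R_L = (619 × 3640) / (619 + 3640) = 529.0 kΩ.
V_out = 6.83 × 529.0 / (70.3 + 529.0) = 6.83 × 529.0/599.3 = 6.03 V.
(Unloaded it would have been 6.13 V.)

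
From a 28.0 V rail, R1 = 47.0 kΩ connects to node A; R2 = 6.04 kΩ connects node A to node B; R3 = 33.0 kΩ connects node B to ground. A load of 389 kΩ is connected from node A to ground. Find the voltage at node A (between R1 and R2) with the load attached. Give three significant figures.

V ≈ 12.0 V

Below node A the series string R2+R3 = 39.04 kΩ sits in parallel with the 389 kΩ load: 35.48 kΩ.
V_A = 28.0 × 35.48/(47.0 + 35.48) = 12.0 V.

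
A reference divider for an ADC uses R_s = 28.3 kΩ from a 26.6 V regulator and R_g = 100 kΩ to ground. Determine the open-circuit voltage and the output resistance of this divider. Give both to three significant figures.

V_th = 20.7 V, R_th = 22.1 kΩ

V_th is the open-circuit tap voltage: 26.6 × 100/(28.3 + 100) = 20.7 V.
With the supply zeroed, R_s and R_g appear in parallel from the tap: R_th = R_s‖R_g = (28.3 × 100)/128.3 = 22.1 kΩ.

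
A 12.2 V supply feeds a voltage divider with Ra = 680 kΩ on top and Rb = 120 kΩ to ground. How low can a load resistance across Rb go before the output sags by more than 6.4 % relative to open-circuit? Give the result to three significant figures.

R_L(min) ≈ 1.49 MΩ

Output resistance R_th = Ra‖Rb = (680 × 120)/800.0 = 102.0 kΩ.
The fractional drop is R_th/(R_th + R_L); requiring this ≤ 0.0640 gives R_L ≥ R_th(1/0.0640 − 1) = 102.0 × 14.62 = 1.49 MΩ.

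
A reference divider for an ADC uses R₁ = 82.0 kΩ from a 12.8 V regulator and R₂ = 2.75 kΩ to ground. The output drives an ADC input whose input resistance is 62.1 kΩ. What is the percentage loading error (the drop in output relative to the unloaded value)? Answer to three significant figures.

The divider's output (Thévenin) resistance is R₁‖R₂ = 2.661 kΩ.
Fractional drop under load = R_th/(R_th + R_L) = 2.661 / (2.661 + 62.1) = 0.04109.
So the output falls by 4.11 %.

4.11 %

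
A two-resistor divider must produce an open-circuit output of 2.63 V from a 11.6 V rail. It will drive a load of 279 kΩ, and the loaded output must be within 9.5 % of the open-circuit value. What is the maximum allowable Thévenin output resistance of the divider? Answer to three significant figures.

R_th ≤ 29.3 kΩ

Loading drop = R_th/(R_th + R_L) ≤ 0.0950, so R_th ≤ R_L · ε/(1−ε) = 279 kΩ × 0.0950/0.9050 = 29.3 kΩ.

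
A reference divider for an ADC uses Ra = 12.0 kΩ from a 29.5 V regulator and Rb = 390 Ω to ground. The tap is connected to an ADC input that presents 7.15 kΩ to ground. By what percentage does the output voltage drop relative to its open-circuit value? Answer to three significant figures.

The divider's output (Thévenin) resistance is Ra‖Rb = 377.7 Ω.
Fractional drop under load = R_th/(R_th + R_L) = 377.7 / (377.7 + 7150) = 0.05018.
So the output falls by 5.02 %.

5.02 %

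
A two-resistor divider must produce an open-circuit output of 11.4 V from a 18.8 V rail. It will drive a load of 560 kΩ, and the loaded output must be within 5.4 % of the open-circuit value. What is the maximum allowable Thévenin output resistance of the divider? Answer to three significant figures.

R_th ≤ 32.0 kΩ

Loading drop = R_th/(R_th + R_L) ≤ 0.0540, so R_th ≤ R_L · ε/(1−ε) = 560 kΩ × 0.0540/0.9460 = 32.0 kΩ.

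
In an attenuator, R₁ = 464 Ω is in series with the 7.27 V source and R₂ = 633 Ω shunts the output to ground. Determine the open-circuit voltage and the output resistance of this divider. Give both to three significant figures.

V_th is the open-circuit tap voltage: 7.27 × 633/(464 + 633) = 4.19 V.
With the supply zeroed, R₁ and R₂ appear in parallel from the tap: R_th = R₁‖R₂ = (464 × 633)/1097 = 268 Ω.

V_th = 4.19 V, R_th = 268 Ω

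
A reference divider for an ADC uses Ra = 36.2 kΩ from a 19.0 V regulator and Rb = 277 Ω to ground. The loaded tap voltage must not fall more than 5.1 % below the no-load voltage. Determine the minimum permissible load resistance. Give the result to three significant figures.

R_L(min) ≈ 5.12 kΩ

Output resistance R_th = Ra‖Rb = (36200 × 277)/36480 = 274.9 Ω.
The fractional drop is R_th/(R_th + R_L); requiring this ≤ 0.0510 gives R_L ≥ R_th(1/0.0510 − 1) = 274.9 × 18.61 = 5.12 kΩ.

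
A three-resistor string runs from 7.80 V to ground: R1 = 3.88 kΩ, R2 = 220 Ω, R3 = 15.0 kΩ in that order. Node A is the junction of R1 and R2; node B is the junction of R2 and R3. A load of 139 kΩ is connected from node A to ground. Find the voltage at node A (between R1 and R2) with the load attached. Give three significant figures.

Below node A the series string R2+R3 = 15220 Ω sits in parallel with the 139000 Ω load: 13720 Ω.
V_A = 7.80 × 13720/(3880 + 13720) = 6.08 V.

V ≈ 6.08 V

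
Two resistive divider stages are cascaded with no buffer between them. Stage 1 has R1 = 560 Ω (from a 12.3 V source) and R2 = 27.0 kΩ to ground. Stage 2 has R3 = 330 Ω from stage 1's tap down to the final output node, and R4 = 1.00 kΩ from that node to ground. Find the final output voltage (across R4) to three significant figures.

Stage 2 presents R3+R4 = 1330 Ω as a load on stage 1's tap.
Stage 1's lower leg becomes R2‖(R3+R4) = 1268 Ω, so V_mid = 12.3 × 1268/1828 = 8.531 V.
Stage 2 is itself unloaded: V_out = V_mid × R4/(R3+R4) = 8.531 × 1000/1330 = 6.41 V.

V_out ≈ 6.41 V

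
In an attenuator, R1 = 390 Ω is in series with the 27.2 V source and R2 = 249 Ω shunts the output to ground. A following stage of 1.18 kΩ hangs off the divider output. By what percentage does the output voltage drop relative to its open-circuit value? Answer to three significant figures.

The divider's output (Thévenin) resistance is R1‖R2 = 152.0 Ω.
Fractional drop under load = R_th/(R_th + R_L) = 152.0 / (152.0 + 1180) = 0.1141.
So the output falls by 11.4 %.

11.4 %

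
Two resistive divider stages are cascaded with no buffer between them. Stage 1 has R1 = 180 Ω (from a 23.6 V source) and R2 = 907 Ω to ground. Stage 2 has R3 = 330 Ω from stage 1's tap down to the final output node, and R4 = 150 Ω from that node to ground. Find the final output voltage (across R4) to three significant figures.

V_out ≈ 4.69 V

Stage 2 presents R3+R4 = 480.0 Ω as a load on stage 1's tap.
Stage 1's lower leg becomes R2‖(R3+R4) = 313.9 Ω, so V_mid = 23.6 × 313.9/493.9 = 15.00 V.
Stage 2 is itself unloaded: V_out = V_mid × R4/(R3+R4) = 15.00 × 150/480.0 = 4.69 V.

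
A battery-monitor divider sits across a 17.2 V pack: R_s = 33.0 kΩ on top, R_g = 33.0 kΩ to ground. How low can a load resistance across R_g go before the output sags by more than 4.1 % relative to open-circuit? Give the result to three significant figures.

Output resistance R_th = R_s‖R_g = (33.0 × 33.0)/66.00 = 16.50 kΩ.
The fractional drop is R_th/(R_th + R_L); requiring this ≤ 0.0410 gives R_L ≥ R_th(1/0.0410 − 1) = 16.50 × 23.39 = 386 kΩ.

R_L(min) ≈ 386 kΩ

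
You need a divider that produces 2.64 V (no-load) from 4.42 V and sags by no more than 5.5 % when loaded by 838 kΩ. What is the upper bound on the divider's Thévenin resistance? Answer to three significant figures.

Loading drop = R_th/(R_th + R_L) ≤ 0.0550, so R_th ≤ R_L · ε/(1−ε) = 838 kΩ × 0.0550/0.9450 = 48.8 kΩ.

R_th ≤ 48.8 kΩ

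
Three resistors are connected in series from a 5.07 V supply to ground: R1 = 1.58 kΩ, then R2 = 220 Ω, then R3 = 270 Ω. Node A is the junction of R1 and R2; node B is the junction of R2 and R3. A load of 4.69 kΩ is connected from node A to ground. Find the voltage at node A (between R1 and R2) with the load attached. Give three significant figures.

Below node A the series string R2+R3 = 490.0 Ω sits in parallel with the 4690 Ω load: 443.6 Ω.
V_A = 5.07 × 443.6/(1580 + 443.6) = 1.11 V.

V ≈ 1.11 V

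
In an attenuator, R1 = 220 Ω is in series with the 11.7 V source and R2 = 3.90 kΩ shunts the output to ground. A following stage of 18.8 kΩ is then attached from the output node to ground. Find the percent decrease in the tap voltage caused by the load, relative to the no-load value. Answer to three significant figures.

1.10 %

The divider's output (Thévenin) resistance is R1‖R2 = 208.3 Ω.
Fractional drop under load = R_th/(R_th + R_L) = 208.3 / (208.3 + 18800) = 0.01096.
So the output falls by 1.10 %.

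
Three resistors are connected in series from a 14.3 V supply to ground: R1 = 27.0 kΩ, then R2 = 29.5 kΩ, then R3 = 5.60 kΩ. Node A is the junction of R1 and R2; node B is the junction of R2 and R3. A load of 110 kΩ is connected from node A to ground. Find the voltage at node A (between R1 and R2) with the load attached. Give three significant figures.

V ≈ 7.10 V

Below node A the series string R2+R3 = 35.10 kΩ sits in parallel with the 110 kΩ load: 26.61 kΩ.
V_A = 14.3 × 26.61/(27.0 + 26.61) = 7.10 V.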